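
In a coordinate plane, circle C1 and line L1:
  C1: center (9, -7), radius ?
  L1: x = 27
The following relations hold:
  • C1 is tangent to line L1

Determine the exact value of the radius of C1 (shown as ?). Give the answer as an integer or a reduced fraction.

18

1. [C1‖L1]  r_C1² − 324 = 0  ⇒  r_C1 = 18 (r>0 drops 1)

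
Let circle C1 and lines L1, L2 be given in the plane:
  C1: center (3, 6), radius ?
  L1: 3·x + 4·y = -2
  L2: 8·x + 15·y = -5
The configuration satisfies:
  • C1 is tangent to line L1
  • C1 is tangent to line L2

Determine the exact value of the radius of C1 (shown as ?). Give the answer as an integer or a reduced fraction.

7

1. [C1‖L1]  r_C1² − 49 = 0  ⇒  r_C1 = 7 (r>0 drops 1)
2. [C1‖L2]  r_C1² − 49 = 0  ⇒  r_C1 = 7 (r>0 drops 1)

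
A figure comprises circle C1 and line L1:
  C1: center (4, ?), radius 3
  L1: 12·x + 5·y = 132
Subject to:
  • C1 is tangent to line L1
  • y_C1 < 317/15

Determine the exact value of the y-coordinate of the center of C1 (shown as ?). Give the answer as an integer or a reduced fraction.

1. [C1‖L1]  y_C1² − (168/5)y_C1 + 1107/5 = 0  ⇒  y_C1 = 9 or 123/5
2. given y_C1 < 317/15: keep 9

9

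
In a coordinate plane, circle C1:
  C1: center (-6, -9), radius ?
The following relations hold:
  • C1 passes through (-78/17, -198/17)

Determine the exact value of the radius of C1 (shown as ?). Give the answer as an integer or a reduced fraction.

1. [C1∋P]  r_C1² − 9 = 0  ⇒  r_C1 = 3 (r>0 drops 1)

3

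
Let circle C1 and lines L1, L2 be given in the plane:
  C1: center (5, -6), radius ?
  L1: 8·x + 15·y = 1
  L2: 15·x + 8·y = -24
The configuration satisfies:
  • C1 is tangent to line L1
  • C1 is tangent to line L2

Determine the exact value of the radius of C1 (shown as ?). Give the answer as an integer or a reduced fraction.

3

1. [C1‖L1]  r_C1² − 9 = 0  ⇒  r_C1 = 3 (r>0 drops 1)
2. [C1‖L2]  r_C1² − 9 = 0  ⇒  r_C1 = 3 (r>0 drops 1)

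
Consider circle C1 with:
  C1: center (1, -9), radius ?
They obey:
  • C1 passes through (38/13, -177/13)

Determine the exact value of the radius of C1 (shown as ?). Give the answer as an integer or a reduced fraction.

5

1. [C1∋P]  r_C1² − 25 = 0  ⇒  r_C1 = 5 (r>0 drops 1)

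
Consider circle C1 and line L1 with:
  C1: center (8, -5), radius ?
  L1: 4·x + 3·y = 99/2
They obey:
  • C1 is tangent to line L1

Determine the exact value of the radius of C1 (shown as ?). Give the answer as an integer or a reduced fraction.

1. [C1‖L1]  r_C1² − 169/4 = 0  ⇒  r_C1 = 13/2 (r>0 drops 1)

13/2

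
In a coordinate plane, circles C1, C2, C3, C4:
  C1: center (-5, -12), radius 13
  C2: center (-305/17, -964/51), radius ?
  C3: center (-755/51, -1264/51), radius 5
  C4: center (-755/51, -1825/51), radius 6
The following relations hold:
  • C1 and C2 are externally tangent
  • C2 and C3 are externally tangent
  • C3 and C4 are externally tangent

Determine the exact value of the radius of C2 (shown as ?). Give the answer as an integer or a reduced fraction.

1. [ext C1·C2]  r_C2² + 26r_C2 − 415/9 = 0  ⇒  r_C2 = 5/3 (r>0 drops 1)
2. [ext C2·C3]  r_C2² + 10r_C2 − 175/9 = 0  ⇒  r_C2 = 5/3 (r>0 drops 1)

5/3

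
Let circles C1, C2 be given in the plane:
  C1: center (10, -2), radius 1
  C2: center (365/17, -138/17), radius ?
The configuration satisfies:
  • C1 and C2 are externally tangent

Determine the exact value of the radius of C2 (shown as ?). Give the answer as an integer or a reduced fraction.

12

1. [ext C1·C2]  r_C2² + 2r_C2 − 168 = 0  ⇒  r_C2 = 12 (r>0 drops 1)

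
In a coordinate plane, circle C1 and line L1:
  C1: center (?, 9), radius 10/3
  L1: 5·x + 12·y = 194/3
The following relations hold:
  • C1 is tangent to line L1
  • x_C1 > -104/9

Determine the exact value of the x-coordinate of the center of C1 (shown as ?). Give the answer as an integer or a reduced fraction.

0

1. [C1‖L1]  x_C1² + (52/3)x_C1 = 0  ⇒  x_C1 = -52/3 or 0
2. given x_C1 > -104/9: keep 0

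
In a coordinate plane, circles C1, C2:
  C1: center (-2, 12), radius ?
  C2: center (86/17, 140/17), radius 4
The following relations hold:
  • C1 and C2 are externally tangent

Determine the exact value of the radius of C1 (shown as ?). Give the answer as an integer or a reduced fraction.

4

1. [ext C1·C2]  r_C1² + 8r_C1 − 48 = 0  ⇒  r_C1 = 4 (r>0 drops 1)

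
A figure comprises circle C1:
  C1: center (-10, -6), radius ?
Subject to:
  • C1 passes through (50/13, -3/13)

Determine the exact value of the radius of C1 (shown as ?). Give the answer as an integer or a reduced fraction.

1. [C1∋P]  r_C1² − 225 = 0  ⇒  r_C1 = 15 (r>0 drops 1)

15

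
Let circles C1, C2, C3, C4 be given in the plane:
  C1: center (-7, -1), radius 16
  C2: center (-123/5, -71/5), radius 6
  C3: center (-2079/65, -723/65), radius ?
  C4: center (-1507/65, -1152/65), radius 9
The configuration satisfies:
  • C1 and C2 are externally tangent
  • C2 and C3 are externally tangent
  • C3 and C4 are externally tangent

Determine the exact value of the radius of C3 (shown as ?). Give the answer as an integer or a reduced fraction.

2

1. [ext C2·C3]  r_C3² + 12r_C3 − 28 = 0  ⇒  r_C3 = 2 (r>0 drops 1)
2. [ext C3·C4]  r_C3² + 18r_C3 − 40 = 0  ⇒  r_C3 = 2 (r>0 drops 1)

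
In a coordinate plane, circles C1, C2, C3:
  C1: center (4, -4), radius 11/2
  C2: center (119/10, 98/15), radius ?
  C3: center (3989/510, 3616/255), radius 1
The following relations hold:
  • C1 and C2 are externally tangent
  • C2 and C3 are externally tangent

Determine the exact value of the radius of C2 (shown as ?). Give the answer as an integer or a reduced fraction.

23/3

1. [ext C1·C2]  r_C2² + 11r_C2 − 1288/9 = 0  ⇒  r_C2 = 23/3 (r>0 drops 1)
2. [ext C2·C3]  r_C2² + 2r_C2 − 667/9 = 0  ⇒  r_C2 = 23/3 (r>0 drops 1)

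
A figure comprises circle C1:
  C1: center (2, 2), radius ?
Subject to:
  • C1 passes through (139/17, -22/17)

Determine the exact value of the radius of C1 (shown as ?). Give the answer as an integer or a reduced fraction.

7

1. [C1∋P]  r_C1² − 49 = 0  ⇒  r_C1 = 7 (r>0 drops 1)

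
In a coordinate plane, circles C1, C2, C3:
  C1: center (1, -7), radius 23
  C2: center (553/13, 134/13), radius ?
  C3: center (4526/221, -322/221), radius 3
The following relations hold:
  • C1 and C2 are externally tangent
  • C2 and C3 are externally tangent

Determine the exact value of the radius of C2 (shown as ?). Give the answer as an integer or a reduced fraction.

1. [ext C1·C2]  r_C2² + 46r_C2 − 1496 = 0  ⇒  r_C2 = 22 (r>0 drops 1)
2. [ext C2·C3]  r_C2² + 6r_C2 − 616 = 0  ⇒  r_C2 = 22 (r>0 drops 1)

22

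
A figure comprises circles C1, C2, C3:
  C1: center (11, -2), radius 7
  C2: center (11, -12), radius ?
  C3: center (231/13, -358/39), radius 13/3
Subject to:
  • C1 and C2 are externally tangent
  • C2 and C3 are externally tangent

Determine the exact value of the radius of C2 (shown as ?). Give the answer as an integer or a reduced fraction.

3

1. [ext C1·C2]  r_C2² + 14r_C2 − 51 = 0  ⇒  r_C2 = 3 (r>0 drops 1)
2. [ext C2·C3]  r_C2² + (26/3)r_C2 − 35 = 0  ⇒  r_C2 = 3 (r>0 drops 1)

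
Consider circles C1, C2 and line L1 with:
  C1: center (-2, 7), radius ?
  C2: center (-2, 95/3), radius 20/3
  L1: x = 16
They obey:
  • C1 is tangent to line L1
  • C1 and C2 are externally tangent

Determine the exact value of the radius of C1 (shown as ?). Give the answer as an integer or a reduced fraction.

1. [C1‖L1]  r_C1² − 324 = 0  ⇒  r_C1 = 18 (r>0 drops 1)
2. [ext C1·C2]  r_C1² + (40/3)r_C1 − 564 = 0  ⇒  r_C1 = 18 (r>0 drops 1)

18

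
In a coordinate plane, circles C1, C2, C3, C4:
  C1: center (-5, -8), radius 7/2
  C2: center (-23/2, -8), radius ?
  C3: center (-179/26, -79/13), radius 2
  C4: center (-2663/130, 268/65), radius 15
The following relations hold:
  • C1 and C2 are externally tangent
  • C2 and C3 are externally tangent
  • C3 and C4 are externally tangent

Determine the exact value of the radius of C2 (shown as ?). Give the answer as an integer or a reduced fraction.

1. [ext C1·C2]  r_C2² + 7r_C2 − 30 = 0  ⇒  r_C2 = 3 (r>0 drops 1)
2. [ext C2·C3]  r_C2² + 4r_C2 − 21 = 0  ⇒  r_C2 = 3 (r>0 drops 1)

3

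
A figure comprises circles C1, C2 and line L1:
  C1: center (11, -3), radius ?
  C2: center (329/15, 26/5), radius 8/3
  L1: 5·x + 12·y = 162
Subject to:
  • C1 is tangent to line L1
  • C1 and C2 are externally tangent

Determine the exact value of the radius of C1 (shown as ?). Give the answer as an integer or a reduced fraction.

1. [C1‖L1]  r_C1² − 121 = 0  ⇒  r_C1 = 11 (r>0 drops 1)
2. [ext C1·C2]  r_C1² + (16/3)r_C1 − 539/3 = 0  ⇒  r_C1 = 11 (r>0 drops 1)

11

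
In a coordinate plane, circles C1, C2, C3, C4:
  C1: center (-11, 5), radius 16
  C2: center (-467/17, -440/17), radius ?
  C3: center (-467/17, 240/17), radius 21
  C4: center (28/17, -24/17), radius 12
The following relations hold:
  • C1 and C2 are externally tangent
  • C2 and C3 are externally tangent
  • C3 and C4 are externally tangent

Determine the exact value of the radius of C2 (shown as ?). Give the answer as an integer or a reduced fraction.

19

1. [ext C1·C2]  r_C2² + 32r_C2 − 969 = 0  ⇒  r_C2 = 19 (r>0 drops 1)
2. [ext C2·C3]  r_C2² + 42r_C2 − 1159 = 0  ⇒  r_C2 = 19 (r>0 drops 1)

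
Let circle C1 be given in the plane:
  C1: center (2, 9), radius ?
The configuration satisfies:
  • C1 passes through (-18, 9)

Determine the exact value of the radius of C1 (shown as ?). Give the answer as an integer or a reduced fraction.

20

1. [C1∋P]  r_C1² − 400 = 0  ⇒  r_C1 = 20 (r>0 drops 1)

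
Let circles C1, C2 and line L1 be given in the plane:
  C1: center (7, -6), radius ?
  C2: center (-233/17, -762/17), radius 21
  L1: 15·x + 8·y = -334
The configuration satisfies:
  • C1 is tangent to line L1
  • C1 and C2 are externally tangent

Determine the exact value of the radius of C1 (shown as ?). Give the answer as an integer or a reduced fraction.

23

1. [C1‖L1]  r_C1² − 529 = 0  ⇒  r_C1 = 23 (r>0 drops 1)
2. [ext C1·C2]  r_C1² + 42r_C1 − 1495 = 0  ⇒  r_C1 = 23 (r>0 drops 1)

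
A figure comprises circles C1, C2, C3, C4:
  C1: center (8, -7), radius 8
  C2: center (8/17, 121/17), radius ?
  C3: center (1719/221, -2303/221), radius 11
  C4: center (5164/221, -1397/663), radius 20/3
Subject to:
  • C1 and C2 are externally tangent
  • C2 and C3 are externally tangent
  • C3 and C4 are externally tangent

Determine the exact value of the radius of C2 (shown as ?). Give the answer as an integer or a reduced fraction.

1. [ext C1·C2]  r_C2² + 16r_C2 − 192 = 0  ⇒  r_C2 = 8 (r>0 drops 1)
2. [ext C2·C3]  r_C2² + 22r_C2 − 240 = 0  ⇒  r_C2 = 8 (r>0 drops 1)

8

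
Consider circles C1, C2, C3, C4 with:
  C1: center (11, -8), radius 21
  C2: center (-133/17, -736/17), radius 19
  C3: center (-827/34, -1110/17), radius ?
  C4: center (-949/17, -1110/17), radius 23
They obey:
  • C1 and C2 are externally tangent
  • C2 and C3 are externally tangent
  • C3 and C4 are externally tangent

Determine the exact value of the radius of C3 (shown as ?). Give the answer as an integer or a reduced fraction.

1. [ext C2·C3]  r_C3² + 38r_C3 − 1581/4 = 0  ⇒  r_C3 = 17/2 (r>0 drops 1)
2. [ext C3·C4]  r_C3² + 46r_C3 − 1853/4 = 0  ⇒  r_C3 = 17/2 (r>0 drops 1)

17/2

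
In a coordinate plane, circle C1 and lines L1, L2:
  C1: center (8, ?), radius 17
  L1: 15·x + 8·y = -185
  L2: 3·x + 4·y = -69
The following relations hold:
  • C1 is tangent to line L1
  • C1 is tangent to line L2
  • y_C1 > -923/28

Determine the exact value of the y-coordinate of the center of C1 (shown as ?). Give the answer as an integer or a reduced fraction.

-2

1. [C1‖L1]  y_C1² + (305/4)y_C1 + 297/2 = 0  ⇒  y_C1 = -297/4 or -2
2. [C1‖L2]  y_C1² + (93/2)y_C1 + 89 = 0  ⇒  y_C1 = -89/2 or -2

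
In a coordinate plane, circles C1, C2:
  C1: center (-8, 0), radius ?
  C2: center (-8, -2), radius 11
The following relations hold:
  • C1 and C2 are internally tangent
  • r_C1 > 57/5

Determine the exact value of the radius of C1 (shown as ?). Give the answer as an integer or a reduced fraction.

1. [int C1,C2]  r_C1² − 22r_C1 + 117 = 0  ⇒  r_C1 = 9 or 13
2. given r_C1 > 57/5: keep 13

13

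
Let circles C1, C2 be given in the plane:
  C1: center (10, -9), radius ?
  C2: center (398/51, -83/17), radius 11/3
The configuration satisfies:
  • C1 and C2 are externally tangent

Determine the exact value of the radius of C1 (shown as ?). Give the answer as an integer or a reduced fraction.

1. [ext C1·C2]  r_C1² + (22/3)r_C1 − 25/3 = 0  ⇒  r_C1 = 1 (r>0 drops 1)

1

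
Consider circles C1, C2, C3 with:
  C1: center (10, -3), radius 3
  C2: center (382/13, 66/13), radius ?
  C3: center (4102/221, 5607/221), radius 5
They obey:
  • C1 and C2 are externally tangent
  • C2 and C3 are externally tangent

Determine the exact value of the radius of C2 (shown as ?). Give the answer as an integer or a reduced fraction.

1. [ext C1·C2]  r_C2² + 6r_C2 − 432 = 0  ⇒  r_C2 = 18 (r>0 drops 1)
2. [ext C2·C3]  r_C2² + 10r_C2 − 504 = 0  ⇒  r_C2 = 18 (r>0 drops 1)

18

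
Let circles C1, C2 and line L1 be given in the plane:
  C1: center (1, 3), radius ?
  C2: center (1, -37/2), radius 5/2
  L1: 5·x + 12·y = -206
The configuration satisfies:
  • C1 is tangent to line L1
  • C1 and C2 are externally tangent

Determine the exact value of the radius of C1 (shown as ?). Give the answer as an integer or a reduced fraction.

1. [C1‖L1]  r_C1² − 361 = 0  ⇒  r_C1 = 19 (r>0 drops 1)
2. [ext C1·C2]  r_C1² + 5r_C1 − 456 = 0  ⇒  r_C1 = 19 (r>0 drops 1)

19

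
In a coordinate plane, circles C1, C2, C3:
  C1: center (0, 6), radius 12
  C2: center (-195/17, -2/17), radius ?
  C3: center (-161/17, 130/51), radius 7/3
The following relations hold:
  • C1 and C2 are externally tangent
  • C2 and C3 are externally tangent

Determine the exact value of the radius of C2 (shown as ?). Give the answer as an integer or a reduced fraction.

1

1. [ext C1·C2]  r_C2² + 24r_C2 − 25 = 0  ⇒  r_C2 = 1 (r>0 drops 1)
2. [ext C2·C3]  r_C2² + (14/3)r_C2 − 17/3 = 0  ⇒  r_C2 = 1 (r>0 drops 1)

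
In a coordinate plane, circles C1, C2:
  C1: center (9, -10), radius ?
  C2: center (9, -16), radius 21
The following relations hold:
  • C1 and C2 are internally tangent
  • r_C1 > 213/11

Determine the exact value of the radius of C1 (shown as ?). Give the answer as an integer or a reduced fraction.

1. [int C1,C2]  r_C1² − 42r_C1 + 405 = 0  ⇒  r_C1 = 15 or 27
2. given r_C1 > 213/11: keep 27

27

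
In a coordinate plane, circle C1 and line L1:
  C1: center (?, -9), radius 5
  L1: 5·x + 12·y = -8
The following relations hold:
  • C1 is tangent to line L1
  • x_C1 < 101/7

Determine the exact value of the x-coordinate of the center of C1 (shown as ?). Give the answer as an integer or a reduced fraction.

7

1. [C1‖L1]  x_C1² − 40x_C1 + 231 = 0  ⇒  x_C1 = 7 or 33
2. given x_C1 < 101/7: keep 7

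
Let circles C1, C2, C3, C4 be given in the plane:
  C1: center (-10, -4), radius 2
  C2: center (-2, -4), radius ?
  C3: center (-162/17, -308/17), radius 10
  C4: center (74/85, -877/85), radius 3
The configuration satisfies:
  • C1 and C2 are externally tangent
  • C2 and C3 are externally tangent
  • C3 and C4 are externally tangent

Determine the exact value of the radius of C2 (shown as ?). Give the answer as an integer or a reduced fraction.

1. [ext C1·C2]  r_C2² + 4r_C2 − 60 = 0  ⇒  r_C2 = 6 (r>0 drops 1)
2. [ext C2·C3]  r_C2² + 20r_C2 − 156 = 0  ⇒  r_C2 = 6 (r>0 drops 1)

6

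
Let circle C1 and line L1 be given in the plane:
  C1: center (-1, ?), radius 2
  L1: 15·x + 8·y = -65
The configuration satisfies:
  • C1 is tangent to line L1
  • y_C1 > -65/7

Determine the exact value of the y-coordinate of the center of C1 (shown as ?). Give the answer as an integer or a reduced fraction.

-2

1. [C1‖L1]  y_C1² + (25/2)y_C1 + 21 = 0  ⇒  y_C1 = -21/2 or -2
2. given y_C1 > -65/7: keep -2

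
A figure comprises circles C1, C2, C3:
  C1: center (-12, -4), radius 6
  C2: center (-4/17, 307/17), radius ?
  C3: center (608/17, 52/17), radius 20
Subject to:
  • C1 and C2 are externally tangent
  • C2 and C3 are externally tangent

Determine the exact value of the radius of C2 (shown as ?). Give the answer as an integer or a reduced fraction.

1. [ext C1·C2]  r_C2² + 12r_C2 − 589 = 0  ⇒  r_C2 = 19 (r>0 drops 1)
2. [ext C2·C3]  r_C2² + 40r_C2 − 1121 = 0  ⇒  r_C2 = 19 (r>0 drops 1)

19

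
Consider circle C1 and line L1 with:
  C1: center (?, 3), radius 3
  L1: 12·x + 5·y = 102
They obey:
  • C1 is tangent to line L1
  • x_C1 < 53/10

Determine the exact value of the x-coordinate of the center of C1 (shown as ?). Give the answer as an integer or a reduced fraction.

4

1. [C1‖L1]  x_C1² − (29/2)x_C1 + 42 = 0  ⇒  x_C1 = 4 or 21/2
2. given x_C1 < 53/10: keep 4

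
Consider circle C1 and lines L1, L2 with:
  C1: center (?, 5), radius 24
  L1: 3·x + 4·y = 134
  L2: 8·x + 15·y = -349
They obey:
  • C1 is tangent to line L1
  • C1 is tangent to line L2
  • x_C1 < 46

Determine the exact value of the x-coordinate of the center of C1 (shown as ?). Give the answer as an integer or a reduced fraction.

-2

1. [C1‖L1]  x_C1² − 76x_C1 − 156 = 0  ⇒  x_C1 = -2 or 78
2. [C1‖L2]  x_C1² + 106x_C1 + 208 = 0  ⇒  x_C1 = -104 or -2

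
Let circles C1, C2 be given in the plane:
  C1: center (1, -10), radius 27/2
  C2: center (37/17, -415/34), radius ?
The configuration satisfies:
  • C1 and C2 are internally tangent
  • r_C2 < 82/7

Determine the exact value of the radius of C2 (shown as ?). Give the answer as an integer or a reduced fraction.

1. [int C1,C2]  r_C2² − 27r_C2 + 176 = 0  ⇒  r_C2 = 11 or 16
2. given r_C2 < 82/7: keep 11

11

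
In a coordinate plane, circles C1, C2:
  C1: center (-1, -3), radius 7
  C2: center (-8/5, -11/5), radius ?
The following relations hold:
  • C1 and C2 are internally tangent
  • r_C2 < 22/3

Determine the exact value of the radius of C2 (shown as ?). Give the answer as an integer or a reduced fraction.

6

1. [int C1,C2]  r_C2² − 14r_C2 + 48 = 0  ⇒  r_C2 = 6 or 8
2. given r_C2 < 22/3: keep 6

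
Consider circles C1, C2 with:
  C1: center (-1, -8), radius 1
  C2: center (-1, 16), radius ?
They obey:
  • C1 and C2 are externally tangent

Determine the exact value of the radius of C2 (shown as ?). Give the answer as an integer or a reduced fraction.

23

1. [ext C1·C2]  r_C2² + 2r_C2 − 575 = 0  ⇒  r_C2 = 23 (r>0 drops 1)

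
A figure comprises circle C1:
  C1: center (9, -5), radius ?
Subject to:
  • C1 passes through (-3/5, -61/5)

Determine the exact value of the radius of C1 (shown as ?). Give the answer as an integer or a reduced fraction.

12

1. [C1∋P]  r_C1² − 144 = 0  ⇒  r_C1 = 12 (r>0 drops 1)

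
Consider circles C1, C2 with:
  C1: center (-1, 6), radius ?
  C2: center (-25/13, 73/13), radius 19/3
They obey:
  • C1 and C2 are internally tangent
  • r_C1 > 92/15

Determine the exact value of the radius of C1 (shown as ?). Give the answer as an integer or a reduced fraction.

22/3

1. [int C1,C2]  r_C1² − (38/3)r_C1 + 352/9 = 0  ⇒  r_C1 = 16/3 or 22/3
2. given r_C1 > 92/15: keep 22/3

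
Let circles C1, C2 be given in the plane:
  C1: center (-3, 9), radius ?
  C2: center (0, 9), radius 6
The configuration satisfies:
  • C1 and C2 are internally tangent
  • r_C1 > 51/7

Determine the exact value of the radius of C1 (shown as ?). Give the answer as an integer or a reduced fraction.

9

1. [int C1,C2]  r_C1² − 12r_C1 + 27 = 0  ⇒  r_C1 = 3 or 9
2. given r_C1 > 51/7: keep 9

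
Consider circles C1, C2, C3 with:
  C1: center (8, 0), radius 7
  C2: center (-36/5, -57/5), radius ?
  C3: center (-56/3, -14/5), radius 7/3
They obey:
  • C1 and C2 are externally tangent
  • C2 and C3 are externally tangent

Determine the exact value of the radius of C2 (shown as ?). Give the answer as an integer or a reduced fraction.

12

1. [ext C1·C2]  r_C2² + 14r_C2 − 312 = 0  ⇒  r_C2 = 12 (r>0 drops 1)
2. [ext C2·C3]  r_C2² + (14/3)r_C2 − 200 = 0  ⇒  r_C2 = 12 (r>0 drops 1)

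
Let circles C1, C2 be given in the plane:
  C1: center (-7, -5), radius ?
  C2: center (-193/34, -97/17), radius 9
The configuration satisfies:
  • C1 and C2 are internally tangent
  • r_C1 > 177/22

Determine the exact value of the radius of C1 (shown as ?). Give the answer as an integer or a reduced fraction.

21/2

1. [int C1,C2]  r_C1² − 18r_C1 + 315/4 = 0  ⇒  r_C1 = 15/2 or 21/2
2. given r_C1 > 177/22: keep 21/2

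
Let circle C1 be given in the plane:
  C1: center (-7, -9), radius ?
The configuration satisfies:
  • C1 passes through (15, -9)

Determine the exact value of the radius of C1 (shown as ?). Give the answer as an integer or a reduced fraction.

22

1. [C1∋P]  r_C1² − 484 = 0  ⇒  r_C1 = 22 (r>0 drops 1)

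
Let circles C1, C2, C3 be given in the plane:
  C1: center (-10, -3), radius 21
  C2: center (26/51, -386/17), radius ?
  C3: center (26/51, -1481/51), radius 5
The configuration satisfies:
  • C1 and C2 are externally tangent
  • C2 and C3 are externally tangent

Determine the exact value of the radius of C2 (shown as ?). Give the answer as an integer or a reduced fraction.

4/3

1. [ext C1·C2]  r_C2² + 42r_C2 − 520/9 = 0  ⇒  r_C2 = 4/3 (r>0 drops 1)
2. [ext C2·C3]  r_C2² + 10r_C2 − 136/9 = 0  ⇒  r_C2 = 4/3 (r>0 drops 1)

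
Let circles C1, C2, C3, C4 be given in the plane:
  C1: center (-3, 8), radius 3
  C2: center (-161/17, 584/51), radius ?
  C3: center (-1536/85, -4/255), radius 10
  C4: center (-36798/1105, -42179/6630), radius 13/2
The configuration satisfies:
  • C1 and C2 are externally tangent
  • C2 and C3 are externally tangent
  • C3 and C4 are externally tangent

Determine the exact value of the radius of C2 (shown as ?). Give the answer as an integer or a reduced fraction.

1. [ext C1·C2]  r_C2² + 6r_C2 − 403/9 = 0  ⇒  r_C2 = 13/3 (r>0 drops 1)
2. [ext C2·C3]  r_C2² + 20r_C2 − 949/9 = 0  ⇒  r_C2 = 13/3 (r>0 drops 1)

13/3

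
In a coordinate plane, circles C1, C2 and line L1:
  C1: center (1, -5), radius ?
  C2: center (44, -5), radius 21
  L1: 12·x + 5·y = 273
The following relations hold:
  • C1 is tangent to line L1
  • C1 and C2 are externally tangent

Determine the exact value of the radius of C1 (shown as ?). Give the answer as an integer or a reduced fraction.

22

1. [C1‖L1]  r_C1² − 484 = 0  ⇒  r_C1 = 22 (r>0 drops 1)
2. [ext C1·C2]  r_C1² + 42r_C1 − 1408 = 0  ⇒  r_C1 = 22 (r>0 drops 1)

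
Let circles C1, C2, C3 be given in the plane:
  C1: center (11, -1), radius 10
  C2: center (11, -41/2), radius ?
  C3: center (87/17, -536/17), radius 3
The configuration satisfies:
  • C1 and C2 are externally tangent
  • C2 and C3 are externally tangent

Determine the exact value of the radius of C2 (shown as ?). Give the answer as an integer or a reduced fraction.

19/2

1. [ext C1·C2]  r_C2² + 20r_C2 − 1121/4 = 0  ⇒  r_C2 = 19/2 (r>0 drops 1)
2. [ext C2·C3]  r_C2² + 6r_C2 − 589/4 = 0  ⇒  r_C2 = 19/2 (r>0 drops 1)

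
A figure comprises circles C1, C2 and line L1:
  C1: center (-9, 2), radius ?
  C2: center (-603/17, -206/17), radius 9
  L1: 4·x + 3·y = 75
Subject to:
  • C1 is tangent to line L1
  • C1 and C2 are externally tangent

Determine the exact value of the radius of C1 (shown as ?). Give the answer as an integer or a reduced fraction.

1. [C1‖L1]  r_C1² − 441 = 0  ⇒  r_C1 = 21 (r>0 drops 1)
2. [ext C1·C2]  r_C1² + 18r_C1 − 819 = 0  ⇒  r_C1 = 21 (r>0 drops 1)

21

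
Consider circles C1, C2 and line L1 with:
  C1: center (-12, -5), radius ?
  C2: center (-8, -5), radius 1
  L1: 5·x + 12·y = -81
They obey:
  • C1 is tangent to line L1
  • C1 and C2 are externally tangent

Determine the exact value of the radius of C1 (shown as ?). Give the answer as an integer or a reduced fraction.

1. [C1‖L1]  r_C1² − 9 = 0  ⇒  r_C1 = 3 (r>0 drops 1)
2. [ext C1·C2]  r_C1² + 2r_C1 − 15 = 0  ⇒  r_C1 = 3 (r>0 drops 1)

3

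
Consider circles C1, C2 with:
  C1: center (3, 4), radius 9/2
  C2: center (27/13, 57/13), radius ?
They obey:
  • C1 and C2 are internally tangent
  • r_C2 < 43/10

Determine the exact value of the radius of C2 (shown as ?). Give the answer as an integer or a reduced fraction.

7/2

1. [int C1,C2]  r_C2² − 9r_C2 + 77/4 = 0  ⇒  r_C2 = 7/2 or 11/2
2. given r_C2 < 43/10: keep 7/2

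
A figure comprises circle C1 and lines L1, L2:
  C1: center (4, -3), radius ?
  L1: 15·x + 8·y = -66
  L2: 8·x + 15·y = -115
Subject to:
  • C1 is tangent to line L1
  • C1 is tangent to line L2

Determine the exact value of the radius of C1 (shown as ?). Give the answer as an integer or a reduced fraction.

6

1. [C1‖L1]  r_C1² − 36 = 0  ⇒  r_C1 = 6 (r>0 drops 1)
2. [C1‖L2]  r_C1² − 36 = 0  ⇒  r_C1 = 6 (r>0 drops 1)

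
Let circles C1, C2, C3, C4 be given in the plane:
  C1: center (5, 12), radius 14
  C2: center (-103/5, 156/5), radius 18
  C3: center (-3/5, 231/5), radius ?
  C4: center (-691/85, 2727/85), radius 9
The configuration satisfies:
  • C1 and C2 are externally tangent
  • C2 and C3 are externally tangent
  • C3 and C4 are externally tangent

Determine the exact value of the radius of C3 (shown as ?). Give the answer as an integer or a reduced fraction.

7

1. [ext C2·C3]  r_C3² + 36r_C3 − 301 = 0  ⇒  r_C3 = 7 (r>0 drops 1)
2. [ext C3·C4]  r_C3² + 18r_C3 − 175 = 0  ⇒  r_C3 = 7 (r>0 drops 1)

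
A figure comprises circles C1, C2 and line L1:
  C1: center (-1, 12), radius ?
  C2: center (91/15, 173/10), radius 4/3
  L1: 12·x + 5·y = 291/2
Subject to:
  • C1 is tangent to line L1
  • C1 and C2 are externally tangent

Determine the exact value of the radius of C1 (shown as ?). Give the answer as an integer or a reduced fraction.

15/2

1. [C1‖L1]  r_C1² − 225/4 = 0  ⇒  r_C1 = 15/2 (r>0 drops 1)
2. [ext C1·C2]  r_C1² + (8/3)r_C1 − 305/4 = 0  ⇒  r_C1 = 15/2 (r>0 drops 1)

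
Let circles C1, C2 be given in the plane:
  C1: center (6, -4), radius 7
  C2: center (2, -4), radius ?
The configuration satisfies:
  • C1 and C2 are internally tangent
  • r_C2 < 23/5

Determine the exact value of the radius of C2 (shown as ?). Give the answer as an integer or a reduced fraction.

1. [int C1,C2]  r_C2² − 14r_C2 + 33 = 0  ⇒  r_C2 = 3 or 11
2. given r_C2 < 23/5: keep 3

3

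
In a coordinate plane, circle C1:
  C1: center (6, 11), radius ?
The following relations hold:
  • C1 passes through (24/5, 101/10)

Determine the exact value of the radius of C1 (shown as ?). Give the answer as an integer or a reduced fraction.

1. [C1∋P]  r_C1² − 9/4 = 0  ⇒  r_C1 = 3/2 (r>0 drops 1)

3/2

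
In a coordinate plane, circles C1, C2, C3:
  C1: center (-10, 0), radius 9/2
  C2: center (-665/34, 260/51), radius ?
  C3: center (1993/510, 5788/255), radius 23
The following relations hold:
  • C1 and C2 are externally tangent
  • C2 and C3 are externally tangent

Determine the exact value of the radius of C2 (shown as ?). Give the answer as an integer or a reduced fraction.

19/3

1. [ext C1·C2]  r_C2² + 9r_C2 − 874/9 = 0  ⇒  r_C2 = 19/3 (r>0 drops 1)
2. [ext C2·C3]  r_C2² + 46r_C2 − 2983/9 = 0  ⇒  r_C2 = 19/3 (r>0 drops 1)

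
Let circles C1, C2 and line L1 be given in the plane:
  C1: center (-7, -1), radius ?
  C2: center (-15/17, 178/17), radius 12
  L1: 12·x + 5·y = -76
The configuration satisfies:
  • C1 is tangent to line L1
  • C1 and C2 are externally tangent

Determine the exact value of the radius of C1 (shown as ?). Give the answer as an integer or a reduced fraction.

1

1. [C1‖L1]  r_C1² − 1 = 0  ⇒  r_C1 = 1 (r>0 drops 1)
2. [ext C1·C2]  r_C1² + 24r_C1 − 25 = 0  ⇒  r_C1 = 1 (r>0 drops 1)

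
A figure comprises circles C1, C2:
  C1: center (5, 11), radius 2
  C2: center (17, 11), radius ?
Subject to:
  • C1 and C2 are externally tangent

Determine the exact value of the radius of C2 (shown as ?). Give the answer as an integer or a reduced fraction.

10

1. [ext C1·C2]  r_C2² + 4r_C2 − 140 = 0  ⇒  r_C2 = 10 (r>0 drops 1)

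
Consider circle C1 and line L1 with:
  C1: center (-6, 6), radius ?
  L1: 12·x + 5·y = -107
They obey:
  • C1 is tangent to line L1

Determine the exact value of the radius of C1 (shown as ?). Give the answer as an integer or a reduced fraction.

5

1. [C1‖L1]  r_C1² − 25 = 0  ⇒  r_C1 = 5 (r>0 drops 1)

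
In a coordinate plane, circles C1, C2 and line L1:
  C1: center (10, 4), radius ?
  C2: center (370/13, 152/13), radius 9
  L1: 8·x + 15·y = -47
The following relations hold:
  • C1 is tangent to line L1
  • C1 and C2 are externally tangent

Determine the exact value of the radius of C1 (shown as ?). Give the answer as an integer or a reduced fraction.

1. [C1‖L1]  r_C1² − 121 = 0  ⇒  r_C1 = 11 (r>0 drops 1)
2. [ext C1·C2]  r_C1² + 18r_C1 − 319 = 0  ⇒  r_C1 = 11 (r>0 drops 1)

11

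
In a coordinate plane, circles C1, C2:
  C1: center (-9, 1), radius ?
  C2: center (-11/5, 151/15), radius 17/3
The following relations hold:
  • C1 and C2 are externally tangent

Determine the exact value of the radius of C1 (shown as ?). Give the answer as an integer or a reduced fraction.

17/3

1. [ext C1·C2]  r_C1² + (34/3)r_C1 − 289/3 = 0  ⇒  r_C1 = 17/3 (r>0 drops 1)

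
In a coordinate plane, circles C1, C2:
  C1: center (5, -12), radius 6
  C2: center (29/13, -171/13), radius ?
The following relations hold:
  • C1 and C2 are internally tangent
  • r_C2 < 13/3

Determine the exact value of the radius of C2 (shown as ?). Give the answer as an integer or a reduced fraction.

1. [int C1,C2]  r_C2² − 12r_C2 + 27 = 0  ⇒  r_C2 = 3 or 9
2. given r_C2 < 13/3: keep 3

3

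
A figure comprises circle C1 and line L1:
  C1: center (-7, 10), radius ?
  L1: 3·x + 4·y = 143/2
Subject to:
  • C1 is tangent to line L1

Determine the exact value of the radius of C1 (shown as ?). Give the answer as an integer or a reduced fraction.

1. [C1‖L1]  r_C1² − 441/4 = 0  ⇒  r_C1 = 21/2 (r>0 drops 1)

21/2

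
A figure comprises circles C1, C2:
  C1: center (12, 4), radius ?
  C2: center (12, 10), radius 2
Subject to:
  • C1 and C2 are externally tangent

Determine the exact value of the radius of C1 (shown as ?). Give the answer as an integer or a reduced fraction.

4

1. [ext C1·C2]  r_C1² + 4r_C1 − 32 = 0  ⇒  r_C1 = 4 (r>0 drops 1)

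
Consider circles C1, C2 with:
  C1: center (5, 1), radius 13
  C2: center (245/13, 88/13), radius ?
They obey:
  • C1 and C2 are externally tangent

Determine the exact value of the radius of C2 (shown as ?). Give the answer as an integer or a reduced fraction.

1. [ext C1·C2]  r_C2² + 26r_C2 − 56 = 0  ⇒  r_C2 = 2 (r>0 drops 1)

2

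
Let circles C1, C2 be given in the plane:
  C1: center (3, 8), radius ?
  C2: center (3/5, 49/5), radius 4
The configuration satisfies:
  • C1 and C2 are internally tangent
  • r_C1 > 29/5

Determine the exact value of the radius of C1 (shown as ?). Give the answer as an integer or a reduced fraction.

7

1. [int C1,C2]  r_C1² − 8r_C1 + 7 = 0  ⇒  r_C1 = 1 or 7
2. given r_C1 > 29/5: keep 7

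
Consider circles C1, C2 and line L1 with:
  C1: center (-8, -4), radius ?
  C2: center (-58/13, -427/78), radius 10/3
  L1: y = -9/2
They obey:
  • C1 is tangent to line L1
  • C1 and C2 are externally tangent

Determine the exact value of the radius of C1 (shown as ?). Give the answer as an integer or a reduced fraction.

1/2

1. [C1‖L1]  r_C1² − 1/4 = 0  ⇒  r_C1 = 1/2 (r>0 drops 1)
2. [ext C1·C2]  r_C1² + (20/3)r_C1 − 43/12 = 0  ⇒  r_C1 = 1/2 (r>0 drops 1)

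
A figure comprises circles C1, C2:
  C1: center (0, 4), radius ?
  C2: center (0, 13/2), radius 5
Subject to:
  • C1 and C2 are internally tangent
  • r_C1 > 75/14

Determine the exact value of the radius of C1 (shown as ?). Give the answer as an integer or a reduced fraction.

15/2

1. [int C1,C2]  r_C1² − 10r_C1 + 75/4 = 0  ⇒  r_C1 = 5/2 or 15/2
2. given r_C1 > 75/14: keep 15/2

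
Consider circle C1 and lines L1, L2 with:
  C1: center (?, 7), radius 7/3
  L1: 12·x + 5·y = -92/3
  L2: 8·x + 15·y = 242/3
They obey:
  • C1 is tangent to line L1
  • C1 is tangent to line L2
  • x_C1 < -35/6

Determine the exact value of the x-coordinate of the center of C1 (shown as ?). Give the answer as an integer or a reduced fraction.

-8

1. [C1‖L1]  x_C1² + (197/18)x_C1 + 212/9 = 0  ⇒  x_C1 = -8 or -53/18
2. [C1‖L2]  x_C1² + (73/12)x_C1 − 46/3 = 0  ⇒  x_C1 = -8 or 23/12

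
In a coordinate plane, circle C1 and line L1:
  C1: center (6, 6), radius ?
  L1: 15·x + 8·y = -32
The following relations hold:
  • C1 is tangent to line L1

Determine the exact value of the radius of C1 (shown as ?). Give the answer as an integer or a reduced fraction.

1. [C1‖L1]  r_C1² − 100 = 0  ⇒  r_C1 = 10 (r>0 drops 1)

10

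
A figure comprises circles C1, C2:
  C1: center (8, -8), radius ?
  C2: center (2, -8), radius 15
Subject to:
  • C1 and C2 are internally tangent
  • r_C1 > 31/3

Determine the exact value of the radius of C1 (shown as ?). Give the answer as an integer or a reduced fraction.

1. [int C1,C2]  r_C1² − 30r_C1 + 189 = 0  ⇒  r_C1 = 9 or 21
2. given r_C1 > 31/3: keep 21

21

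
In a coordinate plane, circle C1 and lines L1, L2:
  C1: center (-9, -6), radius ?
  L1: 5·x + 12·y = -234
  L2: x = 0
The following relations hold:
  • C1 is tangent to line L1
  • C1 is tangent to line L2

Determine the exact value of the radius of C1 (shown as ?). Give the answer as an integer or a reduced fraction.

9

1. [C1‖L1]  r_C1² − 81 = 0  ⇒  r_C1 = 9 (r>0 drops 1)
2. [C1‖L2]  r_C1² − 81 = 0  ⇒  r_C1 = 9 (r>0 drops 1)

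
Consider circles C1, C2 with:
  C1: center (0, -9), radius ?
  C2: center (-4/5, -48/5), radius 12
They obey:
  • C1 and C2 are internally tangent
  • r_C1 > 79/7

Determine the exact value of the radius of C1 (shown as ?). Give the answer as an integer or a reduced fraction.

13

1. [int C1,C2]  r_C1² − 24r_C1 + 143 = 0  ⇒  r_C1 = 11 or 13
2. given r_C1 > 79/7: keep 13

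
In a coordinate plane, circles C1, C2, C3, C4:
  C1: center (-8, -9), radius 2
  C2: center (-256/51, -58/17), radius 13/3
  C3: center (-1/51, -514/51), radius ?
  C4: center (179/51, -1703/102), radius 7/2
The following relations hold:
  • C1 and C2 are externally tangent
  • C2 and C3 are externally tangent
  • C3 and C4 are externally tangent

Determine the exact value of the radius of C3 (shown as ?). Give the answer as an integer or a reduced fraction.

4

1. [ext C2·C3]  r_C3² + (26/3)r_C3 − 152/3 = 0  ⇒  r_C3 = 4 (r>0 drops 1)
2. [ext C3·C4]  r_C3² + 7r_C3 − 44 = 0  ⇒  r_C3 = 4 (r>0 drops 1)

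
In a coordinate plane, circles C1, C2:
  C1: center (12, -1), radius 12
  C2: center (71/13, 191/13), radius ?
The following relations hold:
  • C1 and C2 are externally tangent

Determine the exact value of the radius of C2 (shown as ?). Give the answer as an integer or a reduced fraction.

1. [ext C1·C2]  r_C2² + 24r_C2 − 145 = 0  ⇒  r_C2 = 5 (r>0 drops 1)

5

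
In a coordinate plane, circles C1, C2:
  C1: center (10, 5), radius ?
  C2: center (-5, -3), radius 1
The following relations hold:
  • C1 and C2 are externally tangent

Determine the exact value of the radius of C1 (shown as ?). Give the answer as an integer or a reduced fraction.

1. [ext C1·C2]  r_C1² + 2r_C1 − 288 = 0  ⇒  r_C1 = 16 (r>0 drops 1)

16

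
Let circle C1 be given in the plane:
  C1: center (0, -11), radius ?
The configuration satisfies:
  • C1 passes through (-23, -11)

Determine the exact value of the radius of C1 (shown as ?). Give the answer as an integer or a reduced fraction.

1. [C1∋P]  r_C1² − 529 = 0  ⇒  r_C1 = 23 (r>0 drops 1)

23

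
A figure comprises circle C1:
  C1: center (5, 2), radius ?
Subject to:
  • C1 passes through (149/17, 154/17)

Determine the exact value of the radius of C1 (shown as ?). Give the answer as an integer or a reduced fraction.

8

1. [C1∋P]  r_C1² − 64 = 0  ⇒  r_C1 = 8 (r>0 drops 1)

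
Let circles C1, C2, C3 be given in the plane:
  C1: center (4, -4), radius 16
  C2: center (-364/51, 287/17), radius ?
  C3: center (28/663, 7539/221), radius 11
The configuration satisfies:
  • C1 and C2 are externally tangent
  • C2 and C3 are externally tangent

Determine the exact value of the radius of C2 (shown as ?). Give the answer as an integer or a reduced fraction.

1. [ext C1·C2]  r_C2² + 32r_C2 − 2737/9 = 0  ⇒  r_C2 = 23/3 (r>0 drops 1)
2. [ext C2·C3]  r_C2² + 22r_C2 − 2047/9 = 0  ⇒  r_C2 = 23/3 (r>0 drops 1)

23/3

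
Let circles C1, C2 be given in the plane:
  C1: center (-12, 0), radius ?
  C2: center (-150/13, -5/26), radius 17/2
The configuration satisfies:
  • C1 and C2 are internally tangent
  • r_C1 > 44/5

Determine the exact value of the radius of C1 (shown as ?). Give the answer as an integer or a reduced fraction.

1. [int C1,C2]  r_C1² − 17r_C1 + 72 = 0  ⇒  r_C1 = 8 or 9
2. given r_C1 > 44/5: keep 9

9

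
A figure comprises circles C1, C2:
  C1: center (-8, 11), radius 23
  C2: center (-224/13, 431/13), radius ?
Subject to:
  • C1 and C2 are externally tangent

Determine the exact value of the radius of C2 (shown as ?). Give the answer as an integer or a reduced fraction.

1. [ext C1·C2]  r_C2² + 46r_C2 − 47 = 0  ⇒  r_C2 = 1 (r>0 drops 1)

1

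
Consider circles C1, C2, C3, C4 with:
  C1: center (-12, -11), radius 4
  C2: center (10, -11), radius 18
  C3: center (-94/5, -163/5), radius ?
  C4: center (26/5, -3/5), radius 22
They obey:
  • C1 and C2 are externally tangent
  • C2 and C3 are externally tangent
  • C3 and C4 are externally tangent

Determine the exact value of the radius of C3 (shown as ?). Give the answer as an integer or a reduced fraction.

1. [ext C2·C3]  r_C3² + 36r_C3 − 972 = 0  ⇒  r_C3 = 18 (r>0 drops 1)
2. [ext C3·C4]  r_C3² + 44r_C3 − 1116 = 0  ⇒  r_C3 = 18 (r>0 drops 1)

18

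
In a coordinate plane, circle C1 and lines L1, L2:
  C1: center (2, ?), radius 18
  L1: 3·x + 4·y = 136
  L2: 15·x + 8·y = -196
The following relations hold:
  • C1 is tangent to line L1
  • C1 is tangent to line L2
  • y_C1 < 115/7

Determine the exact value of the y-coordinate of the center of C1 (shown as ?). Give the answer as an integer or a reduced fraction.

1. [C1‖L1]  y_C1² − 65y_C1 + 550 = 0  ⇒  y_C1 = 10 or 55
2. [C1‖L2]  y_C1² + (113/2)y_C1 − 665 = 0  ⇒  y_C1 = -133/2 or 10

10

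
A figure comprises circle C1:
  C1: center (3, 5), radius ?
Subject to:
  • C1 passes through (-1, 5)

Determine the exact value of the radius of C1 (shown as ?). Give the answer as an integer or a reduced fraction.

4

1. [C1∋P]  r_C1² − 16 = 0  ⇒  r_C1 = 4 (r>0 drops 1)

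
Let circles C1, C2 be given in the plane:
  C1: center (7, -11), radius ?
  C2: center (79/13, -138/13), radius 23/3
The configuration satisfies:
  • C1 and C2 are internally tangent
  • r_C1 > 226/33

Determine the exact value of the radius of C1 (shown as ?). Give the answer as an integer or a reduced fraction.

26/3

1. [int C1,C2]  r_C1² − (46/3)r_C1 + 520/9 = 0  ⇒  r_C1 = 20/3 or 26/3
2. given r_C1 > 226/33: keep 26/3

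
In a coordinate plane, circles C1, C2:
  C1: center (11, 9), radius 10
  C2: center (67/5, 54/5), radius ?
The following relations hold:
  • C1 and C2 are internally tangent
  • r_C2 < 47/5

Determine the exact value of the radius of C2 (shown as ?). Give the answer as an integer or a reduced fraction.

7

1. [int C1,C2]  r_C2² − 20r_C2 + 91 = 0  ⇒  r_C2 = 7 or 13
2. given r_C2 < 47/5: keep 7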